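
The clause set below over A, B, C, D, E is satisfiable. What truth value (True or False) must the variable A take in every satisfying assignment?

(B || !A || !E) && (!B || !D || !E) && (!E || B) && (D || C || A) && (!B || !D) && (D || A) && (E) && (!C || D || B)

True

Suppose A = false.
Unit clause (D) forces D = true.
Unit clause (!B) forces B = false.
Unit clause (!E) forces E = false.
Now (E) is unsatisfied and unit — conflict.
So every satisfying assignment has A = True.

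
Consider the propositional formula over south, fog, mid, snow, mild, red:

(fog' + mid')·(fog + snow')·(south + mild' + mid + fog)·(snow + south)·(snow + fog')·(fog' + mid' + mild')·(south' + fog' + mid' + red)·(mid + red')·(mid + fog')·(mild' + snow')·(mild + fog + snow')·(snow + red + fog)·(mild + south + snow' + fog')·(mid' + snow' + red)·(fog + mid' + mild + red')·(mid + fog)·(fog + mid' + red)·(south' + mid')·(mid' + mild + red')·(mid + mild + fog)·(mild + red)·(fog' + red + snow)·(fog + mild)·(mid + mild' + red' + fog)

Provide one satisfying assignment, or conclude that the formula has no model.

Try fog = 0.
Unit clause (snow') forces snow = 0.
Unit clause (south) forces south = 1.
Unit clause (red) forces red = 1.
Unit clause (mid) forces mid = 1.
That conflicts with the unit clause (mid').
So fog must be the other value — set fog = 1.
Unit clause (mid') forces mid = 0.
That conflicts with the unit clause (mid).
Either choice for fog ends in contradiction.

UNSATISFIABLE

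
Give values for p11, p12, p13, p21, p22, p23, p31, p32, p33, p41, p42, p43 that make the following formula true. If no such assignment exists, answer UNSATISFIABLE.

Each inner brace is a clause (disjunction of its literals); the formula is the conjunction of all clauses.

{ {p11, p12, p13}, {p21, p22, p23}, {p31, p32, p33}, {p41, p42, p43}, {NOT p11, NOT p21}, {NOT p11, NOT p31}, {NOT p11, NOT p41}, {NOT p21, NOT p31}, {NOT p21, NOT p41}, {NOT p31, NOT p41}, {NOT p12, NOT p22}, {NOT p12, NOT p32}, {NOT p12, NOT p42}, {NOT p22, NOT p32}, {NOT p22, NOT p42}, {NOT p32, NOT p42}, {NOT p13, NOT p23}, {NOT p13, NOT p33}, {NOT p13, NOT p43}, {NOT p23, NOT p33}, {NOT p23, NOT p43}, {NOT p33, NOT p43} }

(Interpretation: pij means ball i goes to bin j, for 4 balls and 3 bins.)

Try p11 = false.
Try p12 = true.
Unit clause (NOT p22) forces p22 = false.
Unit clause (NOT p32) forces p32 = false.
Unit clause (NOT p42) forces p42 = false.
Try p21 = true.
Unit clause (NOT p31) forces p31 = false.
Unit clause (p33) forces p33 = true.
Unit clause (NOT p41) forces p41 = false.
Unit clause (p43) forces p43 = true.
Now (NOT p43) is unsatisfied and unit — conflict.
That branch fails; take p21 = false instead.
Unit clause (p23) forces p23 = true.
Unit clause (NOT p13) forces p13 = false.
Unit clause (NOT p33) forces p33 = false.
Unit clause (p31) forces p31 = true.
Unit clause (NOT p41) forces p41 = false.
Unit clause (p43) forces p43 = true.
Now (NOT p43) is unsatisfied and unit — conflict.
Either choice for p21 ends in contradiction.
That branch fails; take p12 = false instead.
Unit clause (p13) forces p13 = true.
Unit clause (NOT p23) forces p23 = false.
Unit clause (NOT p33) forces p33 = false.
Unit clause (NOT p43) forces p43 = false.
Try p21 = true.
Unit clause (NOT p31) forces p31 = false.
Unit clause (p32) forces p32 = true.
Unit clause (NOT p41) forces p41 = false.
Unit clause (p42) forces p42 = true.
Now (NOT p42) is unsatisfied and unit — conflict.
That branch fails; take p21 = false instead.
Unit clause (p22) forces p22 = true.
Unit clause (NOT p32) forces p32 = false.
Unit clause (p31) forces p31 = true.
Unit clause (NOT p41) forces p41 = false.
Unit clause (p42) forces p42 = true.
Now (NOT p42) is unsatisfied and unit — conflict.
Either choice for p21 ends in contradiction.
Either choice for p12 ends in contradiction.
That branch fails; take p11 = true instead.
Unit clause (NOT p21) forces p21 = false.
Unit clause (NOT p31) forces p31 = false.
Unit clause (NOT p41) forces p41 = false.
Try p22 = true.
Unit clause (NOT p12) forces p12 = false.
Unit clause (NOT p32) forces p32 = false.
Unit clause (p33) forces p33 = true.
Unit clause (NOT p42) forces p42 = false.
Unit clause (p43) forces p43 = true.
Now (NOT p43) is unsatisfied and unit — conflict.
That branch fails; take p22 = false instead.
Unit clause (p23) forces p23 = true.
Unit clause (NOT p13) forces p13 = false.
Unit clause (NOT p33) forces p33 = false.
Unit clause (p32) forces p32 = true.
Unit clause (NOT p12) forces p12 = false.
Unit clause (NOT p42) forces p42 = false.
Unit clause (p43) forces p43 = true.
Now (NOT p43) is unsatisfied and unit — conflict.
Either choice for p22 ends in contradiction.
Either choice for p11 ends in contradiction.

UNSATISFIABLE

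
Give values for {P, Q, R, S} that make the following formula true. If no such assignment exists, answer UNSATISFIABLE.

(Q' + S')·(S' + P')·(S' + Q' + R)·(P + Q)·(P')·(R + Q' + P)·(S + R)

From the singleton clause (P'), P = 0.
From the singleton clause (Q), Q = 1.
From the singleton clause (S'), S = 0.
From the singleton clause (R), R = 1.
This assignment satisfies each clause.

P=0, Q=1, R=1, S=0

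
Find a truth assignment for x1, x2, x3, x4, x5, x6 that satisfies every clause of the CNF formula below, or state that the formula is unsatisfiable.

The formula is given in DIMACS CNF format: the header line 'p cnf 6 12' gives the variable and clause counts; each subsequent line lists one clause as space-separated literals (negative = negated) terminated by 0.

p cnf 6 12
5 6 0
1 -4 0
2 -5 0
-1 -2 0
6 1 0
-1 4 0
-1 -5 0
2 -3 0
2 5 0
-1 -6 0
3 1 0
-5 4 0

Suppose x5 = False.
Unit clause (x6) forces x6 = True.
Unit clause (x2) forces x2 = True.
Unit clause (¬x1) forces x1 = False.
Unit clause (¬x4) forces x4 = False.
Unit clause (x3) forces x3 = True.
This assignment satisfies each clause.

x1: False,  x2: True,  x3: True,  x4: False,  x5: False,  x6: True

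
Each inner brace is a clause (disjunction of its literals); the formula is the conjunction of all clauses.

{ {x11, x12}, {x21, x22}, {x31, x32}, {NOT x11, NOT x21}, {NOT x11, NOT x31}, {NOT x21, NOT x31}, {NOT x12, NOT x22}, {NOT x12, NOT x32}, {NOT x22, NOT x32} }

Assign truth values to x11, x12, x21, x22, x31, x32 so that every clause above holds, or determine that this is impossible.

UNSATISFIABLE

Suppose x11 = true.
Unit clause (NOT x21) forces x21 = false.
Unit clause (x22) forces x22 = true.
Unit clause (NOT x31) forces x31 = false.
Unit clause (x32) forces x32 = true.
That conflicts with the unit clause (NOT x32).
Backtrack on x11: now try x11 = false.
Unit clause (x12) forces x12 = true.
Unit clause (NOT x22) forces x22 = false.
Unit clause (x21) forces x21 = true.
Unit clause (NOT x31) forces x31 = false.
Unit clause (x32) forces x32 = true.
That conflicts with the unit clause (NOT x32).
Neither x11 = true nor x11 = false works.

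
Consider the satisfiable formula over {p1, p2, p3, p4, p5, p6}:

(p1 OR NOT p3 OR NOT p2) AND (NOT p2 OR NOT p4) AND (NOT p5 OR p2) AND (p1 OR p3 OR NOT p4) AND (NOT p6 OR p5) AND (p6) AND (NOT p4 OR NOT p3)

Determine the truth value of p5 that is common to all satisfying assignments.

Suppose p5 = false.
(NOT p6) alone gives p6 = false.
Now (p6) is unsatisfied and unit — conflict.
So every satisfying assignment has p5 = True.

True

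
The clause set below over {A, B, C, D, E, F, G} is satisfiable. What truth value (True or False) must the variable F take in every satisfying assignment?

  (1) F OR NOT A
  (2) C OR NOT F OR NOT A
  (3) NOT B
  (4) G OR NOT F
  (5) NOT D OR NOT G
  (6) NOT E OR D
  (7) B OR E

Suppose F = true.
(NOT B) alone gives B = false.
(G) alone gives G = true.
(NOT D) alone gives D = false.
(NOT E) alone gives E = false.
Now (E) is unsatisfied and unit — conflict.
So every satisfying assignment has F = False.

False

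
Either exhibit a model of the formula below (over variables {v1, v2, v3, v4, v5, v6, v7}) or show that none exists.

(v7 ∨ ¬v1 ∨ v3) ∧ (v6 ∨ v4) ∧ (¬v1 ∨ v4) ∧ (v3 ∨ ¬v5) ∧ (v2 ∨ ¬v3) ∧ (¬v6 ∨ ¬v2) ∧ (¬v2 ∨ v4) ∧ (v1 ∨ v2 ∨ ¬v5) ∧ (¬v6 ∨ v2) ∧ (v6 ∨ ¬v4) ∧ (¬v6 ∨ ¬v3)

UNSATISFIABLE

Suppose v6 = True.
From the singleton clause (¬v2), v2 = False.
But (v2) is also a unit clause — contradiction.
Backtrack on v6: now try v6 = False.
From the singleton clause (v4), v4 = True.
But (¬v4) is also a unit clause — contradiction.
Either choice for v6 ends in contradiction.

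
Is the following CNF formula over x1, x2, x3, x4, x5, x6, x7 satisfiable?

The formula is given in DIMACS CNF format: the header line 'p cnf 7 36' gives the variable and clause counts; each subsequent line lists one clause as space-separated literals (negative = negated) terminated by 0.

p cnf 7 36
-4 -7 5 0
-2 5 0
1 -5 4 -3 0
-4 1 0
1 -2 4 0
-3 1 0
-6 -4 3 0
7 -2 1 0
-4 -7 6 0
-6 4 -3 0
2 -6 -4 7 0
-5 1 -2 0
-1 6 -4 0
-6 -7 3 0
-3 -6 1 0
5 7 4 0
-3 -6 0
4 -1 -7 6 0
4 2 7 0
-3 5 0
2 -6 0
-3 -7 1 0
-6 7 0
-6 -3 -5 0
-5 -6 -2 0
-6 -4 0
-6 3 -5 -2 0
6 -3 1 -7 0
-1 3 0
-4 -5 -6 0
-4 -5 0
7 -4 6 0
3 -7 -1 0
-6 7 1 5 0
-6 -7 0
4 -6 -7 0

Yes

Branch on x2: set x2 = False.
From the singleton clause (¬x6), x6 = False.
Branch on x4: set x4 = False.
From the singleton clause (x7), x7 = True.
From the singleton clause (¬x1), x1 = False.
From the singleton clause (¬x3), x3 = False.
No clause remains; x5 is free.
A satisfying assignment: x1: False; x2: False; x3: False; x4: False; x5: False; x6: False; x7: True.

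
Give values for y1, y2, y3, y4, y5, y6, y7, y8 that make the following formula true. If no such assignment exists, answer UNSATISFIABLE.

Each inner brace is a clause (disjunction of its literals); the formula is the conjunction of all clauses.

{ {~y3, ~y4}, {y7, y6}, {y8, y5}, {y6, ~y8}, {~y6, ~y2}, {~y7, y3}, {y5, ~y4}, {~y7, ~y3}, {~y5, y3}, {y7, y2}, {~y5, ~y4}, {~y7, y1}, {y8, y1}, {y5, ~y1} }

Branch on y3: set y3 = 0.
Unit clause (~y7) forces y7 = 0.
Unit clause (y6) forces y6 = 1.
Unit clause (~y2) forces y2 = 0.
Now (y2) is unsatisfied and unit — conflict.
So y3 must be the other value — set y3 = 1.
Unit clause (~y4) forces y4 = 0.
Unit clause (~y7) forces y7 = 0.
Unit clause (y6) forces y6 = 1.
Unit clause (~y2) forces y2 = 0.
Now (y2) is unsatisfied and unit — conflict.
Either choice for y3 ends in contradiction.

UNSATISFIABLE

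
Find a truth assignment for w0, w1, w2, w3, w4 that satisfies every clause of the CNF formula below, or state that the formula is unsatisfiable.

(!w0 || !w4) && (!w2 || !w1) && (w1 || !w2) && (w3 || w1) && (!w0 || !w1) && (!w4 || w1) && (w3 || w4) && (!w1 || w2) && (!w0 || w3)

w0: false, w1: false, w2: false, w3: true, w4: false

Case w0 = false:
Case w2 = false:
Unit clause (!w1) forces w1 = false.
Unit clause (w3) forces w3 = true.
Unit clause (!w4) forces w4 = false.
Every clause now holds.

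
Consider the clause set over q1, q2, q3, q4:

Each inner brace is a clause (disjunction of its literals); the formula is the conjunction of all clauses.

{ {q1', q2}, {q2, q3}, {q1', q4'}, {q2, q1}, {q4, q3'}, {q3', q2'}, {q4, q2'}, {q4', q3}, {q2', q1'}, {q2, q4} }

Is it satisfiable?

Suppose q1 = 0.
From the singleton clause (q2), q2 = 1.
From the singleton clause (q3'), q3 = 0.
From the singleton clause (q4), q4 = 1.
Now (q4') is unsatisfied and unit — conflict.
Backtrack on q1: now try q1 = 1.
From the singleton clause (q2), q2 = 1.
Now (q2') is unsatisfied and unit — conflict.
Neither q1 = 1 nor q1 = 0 works.
No assignment satisfies every clause.

No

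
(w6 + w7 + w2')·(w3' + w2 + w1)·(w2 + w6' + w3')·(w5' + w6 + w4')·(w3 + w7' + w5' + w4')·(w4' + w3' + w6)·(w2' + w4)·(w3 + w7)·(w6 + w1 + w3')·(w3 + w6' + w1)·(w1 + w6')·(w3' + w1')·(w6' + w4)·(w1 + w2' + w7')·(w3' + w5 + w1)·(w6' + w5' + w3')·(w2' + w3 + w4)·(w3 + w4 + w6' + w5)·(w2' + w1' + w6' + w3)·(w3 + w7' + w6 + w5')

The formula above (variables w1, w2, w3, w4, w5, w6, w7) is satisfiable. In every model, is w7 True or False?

True

Suppose w7 = 0.
Unit clause (w3) forces w3 = 1.
Unit clause (w1') forces w1 = 0.
Unit clause (w2) forces w2 = 1.
Unit clause (w6) forces w6 = 1.
But (w6') is also a unit clause — contradiction.
So every satisfying assignment has w7 = True.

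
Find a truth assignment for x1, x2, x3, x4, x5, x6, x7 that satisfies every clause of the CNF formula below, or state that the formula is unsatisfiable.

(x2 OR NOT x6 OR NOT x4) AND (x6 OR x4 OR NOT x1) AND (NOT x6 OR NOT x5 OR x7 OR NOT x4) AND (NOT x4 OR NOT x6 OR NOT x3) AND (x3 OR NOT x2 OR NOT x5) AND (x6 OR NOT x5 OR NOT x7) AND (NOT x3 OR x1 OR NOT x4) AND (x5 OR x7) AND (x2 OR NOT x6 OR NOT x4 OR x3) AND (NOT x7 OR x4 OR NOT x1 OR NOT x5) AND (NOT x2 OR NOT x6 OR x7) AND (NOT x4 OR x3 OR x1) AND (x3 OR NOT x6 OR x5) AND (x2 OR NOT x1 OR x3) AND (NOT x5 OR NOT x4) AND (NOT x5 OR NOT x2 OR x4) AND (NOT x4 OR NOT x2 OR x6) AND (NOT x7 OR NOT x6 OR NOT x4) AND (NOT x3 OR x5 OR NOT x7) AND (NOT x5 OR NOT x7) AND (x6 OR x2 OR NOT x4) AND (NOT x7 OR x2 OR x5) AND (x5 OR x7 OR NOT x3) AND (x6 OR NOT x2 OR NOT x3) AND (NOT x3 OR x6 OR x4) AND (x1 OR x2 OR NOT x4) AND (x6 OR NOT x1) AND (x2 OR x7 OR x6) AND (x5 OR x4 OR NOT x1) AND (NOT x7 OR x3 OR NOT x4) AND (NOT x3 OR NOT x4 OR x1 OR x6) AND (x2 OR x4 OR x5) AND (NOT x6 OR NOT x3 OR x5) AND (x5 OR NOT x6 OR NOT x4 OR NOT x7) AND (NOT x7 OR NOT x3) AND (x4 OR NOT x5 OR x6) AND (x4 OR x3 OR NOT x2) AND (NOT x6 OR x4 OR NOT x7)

x1=false,  x2=false,  x3=false,  x4=false,  x5=true,  x6=true,  x7=false

Suppose x5 = true.
(NOT x4) alone gives x4 = false.
(NOT x2) alone gives x2 = false.
(NOT x7) alone gives x7 = false.
(x6) alone gives x6 = true.
Suppose x1 = false.
No clause remains; x3 is free.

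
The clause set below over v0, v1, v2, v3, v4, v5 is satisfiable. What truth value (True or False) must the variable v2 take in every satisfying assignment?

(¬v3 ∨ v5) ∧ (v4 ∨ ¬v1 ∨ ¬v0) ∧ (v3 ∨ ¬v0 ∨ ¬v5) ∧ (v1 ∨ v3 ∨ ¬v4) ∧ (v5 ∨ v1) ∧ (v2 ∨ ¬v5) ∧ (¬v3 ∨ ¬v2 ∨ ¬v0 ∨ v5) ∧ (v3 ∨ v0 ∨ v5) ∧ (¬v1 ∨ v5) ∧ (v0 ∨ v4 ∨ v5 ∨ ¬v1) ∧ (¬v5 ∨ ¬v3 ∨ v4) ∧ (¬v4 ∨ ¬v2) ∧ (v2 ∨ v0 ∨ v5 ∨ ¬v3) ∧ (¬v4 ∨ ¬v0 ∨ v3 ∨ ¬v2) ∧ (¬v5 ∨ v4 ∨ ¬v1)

Suppose v2 = False.
The clause (¬v5) is unit, so v5 = False.
The clause (¬v3) is unit, so v3 = False.
The clause (v1) is unit, so v1 = True.
But (¬v1) is also a unit clause — contradiction.
So every satisfying assignment has v2 = True.

True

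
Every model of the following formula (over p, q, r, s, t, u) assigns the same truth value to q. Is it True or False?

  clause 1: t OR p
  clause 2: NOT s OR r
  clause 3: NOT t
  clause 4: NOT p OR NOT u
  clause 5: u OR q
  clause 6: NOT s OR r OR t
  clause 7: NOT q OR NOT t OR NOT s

Suppose q = false.
From the singleton clause (NOT t), t = false.
From the singleton clause (p), p = true.
From the singleton clause (NOT u), u = false.
But (u) is also a unit clause — contradiction.
So every satisfying assignment has q = True.

True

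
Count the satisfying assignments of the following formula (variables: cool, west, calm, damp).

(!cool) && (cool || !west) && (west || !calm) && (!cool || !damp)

2

There are 2^4 = 16 truth assignments over (cool, west, calm, damp).
Split on west. With west = true, the clauses containing west are satisfied and !west drops from the rest; 0 of the 2^3 = 8 assignments to the other variables satisfy what remains.
With west = false, by the same count on the reduced clause set, 2 assignments work.
(One model: cool=F, west=F, calm=F, damp=F.)
Total: 0 + 2 = 2.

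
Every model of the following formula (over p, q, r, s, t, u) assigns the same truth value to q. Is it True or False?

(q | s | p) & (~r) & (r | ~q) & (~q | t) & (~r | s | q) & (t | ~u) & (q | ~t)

Suppose q = 1.
From the singleton clause (~r), r = 0.
But (r) is also a unit clause — contradiction.
So every satisfying assignment has q = False.

False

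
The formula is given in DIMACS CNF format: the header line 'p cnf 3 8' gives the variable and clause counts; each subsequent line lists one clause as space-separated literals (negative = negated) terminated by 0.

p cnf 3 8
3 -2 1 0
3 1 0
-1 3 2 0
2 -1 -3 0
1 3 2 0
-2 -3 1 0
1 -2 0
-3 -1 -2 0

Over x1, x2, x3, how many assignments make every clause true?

2

There are 2^3 = 8 truth assignments over (x1, x2, x3).
Check each against the 8 clauses (columns in the order x1, x2, x3):
  F F F  ✗ fails (x3 ∨ x1)
  F F T  ✓ satisfies all
  F T F  ✗ fails (x3 ∨ ¬x2 ∨ x1)
  F T T  ✗ fails (¬x2 ∨ ¬x3 ∨ x1)
  T F F  ✗ fails (¬x1 ∨ x3 ∨ x2)
  T F T  ✗ fails (x2 ∨ ¬x1 ∨ ¬x3)
  T T F  ✓ satisfies all
  T T T  ✗ fails (¬x3 ∨ ¬x1 ∨ ¬x2)
2 of the 8 rows are models.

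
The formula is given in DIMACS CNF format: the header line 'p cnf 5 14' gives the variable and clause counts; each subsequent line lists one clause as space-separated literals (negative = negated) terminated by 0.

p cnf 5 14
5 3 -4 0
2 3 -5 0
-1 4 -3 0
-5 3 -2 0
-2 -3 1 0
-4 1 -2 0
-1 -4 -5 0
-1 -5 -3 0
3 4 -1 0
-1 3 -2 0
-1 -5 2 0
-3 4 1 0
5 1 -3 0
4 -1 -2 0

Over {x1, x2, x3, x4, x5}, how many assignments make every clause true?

5

There are 2^5 = 32 truth assignments over (x1, x2, x3, x4, x5).
Split on x5. With x5 = True, the clauses containing x5 are satisfied and ¬x5 drops from the rest; 1 of the 2^4 = 16 assignments to the other variables satisfy what remains.
With x5 = False, by the same count on the reduced clause set, 4 assignments work.
(One model: x1=F, x2=F, x3=F, x4=F, x5=F.)
Total: 1 + 4 = 5.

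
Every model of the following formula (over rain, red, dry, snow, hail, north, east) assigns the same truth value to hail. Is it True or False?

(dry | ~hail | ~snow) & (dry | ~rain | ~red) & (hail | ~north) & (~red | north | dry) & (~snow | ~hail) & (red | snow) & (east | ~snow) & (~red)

Suppose hail = 1.
(~snow) alone gives snow = 0.
(red) alone gives red = 1.
Now (~red) is unsatisfied and unit — conflict.
So every satisfying assignment has hail = False.

False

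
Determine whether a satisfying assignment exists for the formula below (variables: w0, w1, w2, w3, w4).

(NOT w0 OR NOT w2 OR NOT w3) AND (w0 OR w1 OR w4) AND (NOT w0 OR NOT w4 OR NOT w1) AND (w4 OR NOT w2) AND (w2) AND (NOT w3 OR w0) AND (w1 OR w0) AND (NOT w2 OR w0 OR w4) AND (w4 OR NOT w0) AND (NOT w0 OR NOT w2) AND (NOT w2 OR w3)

(w2) alone gives w2 = true.
(w4) alone gives w4 = true.
(NOT w0) alone gives w0 = false.
(NOT w3) alone gives w3 = false.
That conflicts with the unit clause (w3).
No assignment satisfies every clause.

Unsatisfiable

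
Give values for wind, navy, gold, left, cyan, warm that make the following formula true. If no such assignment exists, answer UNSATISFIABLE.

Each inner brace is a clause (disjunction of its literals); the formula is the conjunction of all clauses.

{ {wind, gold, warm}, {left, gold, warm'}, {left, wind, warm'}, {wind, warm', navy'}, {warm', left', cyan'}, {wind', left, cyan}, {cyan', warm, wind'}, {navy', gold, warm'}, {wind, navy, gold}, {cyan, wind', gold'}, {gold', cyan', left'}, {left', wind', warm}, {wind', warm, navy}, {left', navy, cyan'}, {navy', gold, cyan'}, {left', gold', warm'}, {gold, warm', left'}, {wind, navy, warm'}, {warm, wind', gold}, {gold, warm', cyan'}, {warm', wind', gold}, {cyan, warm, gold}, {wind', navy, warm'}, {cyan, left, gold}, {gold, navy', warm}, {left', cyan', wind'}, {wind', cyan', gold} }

wind: 0; navy: 1; gold: 1; left: 0; cyan: 0; warm: 0

Branch on wind: set wind = 0.
Branch on gold: set gold = 1.
Branch on left: set left = 0.
Unit clause (warm') forces warm = 0.
Every clause is now satisfied; navy, cyan are unconstrained.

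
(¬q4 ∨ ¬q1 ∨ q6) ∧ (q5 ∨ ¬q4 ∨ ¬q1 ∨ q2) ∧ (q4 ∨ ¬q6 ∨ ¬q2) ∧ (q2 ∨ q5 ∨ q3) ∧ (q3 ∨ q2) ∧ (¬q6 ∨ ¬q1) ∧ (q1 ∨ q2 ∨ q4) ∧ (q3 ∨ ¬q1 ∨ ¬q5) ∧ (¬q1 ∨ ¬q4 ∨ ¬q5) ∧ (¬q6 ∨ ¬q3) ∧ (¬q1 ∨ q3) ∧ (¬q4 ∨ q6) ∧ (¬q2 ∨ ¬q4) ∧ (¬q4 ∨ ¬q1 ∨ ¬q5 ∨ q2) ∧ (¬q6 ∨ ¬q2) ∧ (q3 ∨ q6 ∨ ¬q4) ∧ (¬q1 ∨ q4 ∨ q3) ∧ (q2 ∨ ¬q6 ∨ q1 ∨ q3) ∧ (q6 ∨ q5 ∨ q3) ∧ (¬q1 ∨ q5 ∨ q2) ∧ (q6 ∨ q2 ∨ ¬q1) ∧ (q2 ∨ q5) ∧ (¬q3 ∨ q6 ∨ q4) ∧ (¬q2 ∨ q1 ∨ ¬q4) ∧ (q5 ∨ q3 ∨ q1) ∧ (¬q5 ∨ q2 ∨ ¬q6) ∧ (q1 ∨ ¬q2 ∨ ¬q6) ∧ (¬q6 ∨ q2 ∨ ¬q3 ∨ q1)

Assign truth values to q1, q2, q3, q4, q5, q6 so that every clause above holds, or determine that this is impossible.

q1: False, q2: True, q3: False, q4: False, q5: True, q6: False

Suppose q3 = False.
Unit clause (q2) forces q2 = True.
Unit clause (¬q1) forces q1 = False.
Unit clause (¬q4) forces q4 = False.
Unit clause (¬q6) forces q6 = False.
Unit clause (q5) forces q5 = True.
All clauses are satisfied.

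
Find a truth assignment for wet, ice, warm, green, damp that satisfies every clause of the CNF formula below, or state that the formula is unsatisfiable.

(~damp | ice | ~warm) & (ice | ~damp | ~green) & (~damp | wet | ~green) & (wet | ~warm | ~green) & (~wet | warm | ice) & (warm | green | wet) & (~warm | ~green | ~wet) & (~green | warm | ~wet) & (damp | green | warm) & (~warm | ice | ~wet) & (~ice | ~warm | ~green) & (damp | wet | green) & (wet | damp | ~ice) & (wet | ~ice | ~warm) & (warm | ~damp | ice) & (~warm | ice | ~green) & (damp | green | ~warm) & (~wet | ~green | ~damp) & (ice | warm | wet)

Branch on damp: set damp = 1.
Branch on ice: set ice = 1.
Branch on wet: set wet = 1.
From the singleton clause (~green), green = 0.
Every clause is now satisfied; warm is unconstrained.

wet=1, ice=1, warm=0, green=0, damp=1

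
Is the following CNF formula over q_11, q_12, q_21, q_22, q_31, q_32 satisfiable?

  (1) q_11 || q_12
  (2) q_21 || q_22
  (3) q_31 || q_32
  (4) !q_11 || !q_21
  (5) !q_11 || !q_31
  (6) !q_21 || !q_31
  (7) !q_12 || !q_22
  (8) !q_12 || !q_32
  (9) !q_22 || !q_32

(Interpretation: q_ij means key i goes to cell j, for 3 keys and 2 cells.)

No, unsatisfiable

Try q_11 = true.
Unit clause (!q_21) forces q_21 = false.
Unit clause (q_22) forces q_22 = true.
Unit clause (!q_31) forces q_31 = false.
Unit clause (q_32) forces q_32 = true.
That conflicts with the unit clause (!q_32).
Backtrack on q_11: now try q_11 = false.
Unit clause (q_12) forces q_12 = true.
Unit clause (!q_22) forces q_22 = false.
Unit clause (q_21) forces q_21 = true.
Unit clause (!q_31) forces q_31 = false.
Unit clause (q_32) forces q_32 = true.
That conflicts with the unit clause (!q_32).
Both values of q_11 lead to a conflict.
No assignment satisfies every clause.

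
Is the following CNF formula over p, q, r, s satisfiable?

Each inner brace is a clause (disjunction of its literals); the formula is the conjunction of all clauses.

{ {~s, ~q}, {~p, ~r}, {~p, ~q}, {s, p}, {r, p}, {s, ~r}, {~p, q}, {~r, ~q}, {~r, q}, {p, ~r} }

Branch on s: set s = 0.
The clause (p) is unit, so p = 1.
The clause (~r) is unit, so r = 0.
The clause (~q) is unit, so q = 0.
Now (q) is unsatisfied and unit — conflict.
Undo s and try s = 1.
The clause (~q) is unit, so q = 0.
The clause (~p) is unit, so p = 0.
The clause (r) is unit, so r = 1.
Now (~r) is unsatisfied and unit — conflict.
Neither s = 1 nor s = 0 works.
No assignment satisfies every clause.

No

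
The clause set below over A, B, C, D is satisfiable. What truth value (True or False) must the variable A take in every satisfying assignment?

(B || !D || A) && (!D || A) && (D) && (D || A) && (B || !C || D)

Suppose A = false.
From the singleton clause (!D), D = false.
But (D) is also a unit clause — contradiction.
So every satisfying assignment has A = True.

True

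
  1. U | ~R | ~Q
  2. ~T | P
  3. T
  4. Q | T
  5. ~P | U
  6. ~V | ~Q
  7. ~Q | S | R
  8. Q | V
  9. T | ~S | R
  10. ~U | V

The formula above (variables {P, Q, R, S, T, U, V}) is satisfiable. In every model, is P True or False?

True

Suppose P = 0.
From the singleton clause (~T), T = 0.
That conflicts with the unit clause (T).
So every satisfying assignment has P = True.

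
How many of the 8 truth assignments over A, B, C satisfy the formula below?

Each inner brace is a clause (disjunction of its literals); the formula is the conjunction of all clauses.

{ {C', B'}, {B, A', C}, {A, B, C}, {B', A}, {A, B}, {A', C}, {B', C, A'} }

1

There are 2^3 = 8 truth assignments over (A, B, C).
Split on C. With C = 1, the clauses containing C are satisfied and C' drops from the rest; 1 of the 2^2 = 4 assignments to the other variables satisfy what remains.
With C = 0, by the same count on the reduced clause set, 0 assignments work.
Total: 1 + 0 = 1.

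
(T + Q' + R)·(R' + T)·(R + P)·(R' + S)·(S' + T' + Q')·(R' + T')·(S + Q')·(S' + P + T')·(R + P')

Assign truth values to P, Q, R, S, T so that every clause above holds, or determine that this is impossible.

UNSATISFIABLE

Suppose R = 0.
The clause (P) is unit, so P = 1.
Now (P') is unsatisfied and unit — conflict.
Backtrack on R: now try R = 1.
The clause (T) is unit, so T = 1.
Now (T') is unsatisfied and unit — conflict.
Both values of R lead to a conflict.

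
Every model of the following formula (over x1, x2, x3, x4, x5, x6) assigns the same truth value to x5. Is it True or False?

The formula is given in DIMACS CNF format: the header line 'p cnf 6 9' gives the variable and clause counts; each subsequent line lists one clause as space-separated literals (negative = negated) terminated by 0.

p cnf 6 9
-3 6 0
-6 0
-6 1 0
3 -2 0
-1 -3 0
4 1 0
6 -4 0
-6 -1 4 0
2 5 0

Suppose x5 = False.
Unit clause (¬x6) forces x6 = False.
Unit clause (¬x3) forces x3 = False.
Unit clause (¬x2) forces x2 = False.
That conflicts with the unit clause (x2).
So every satisfying assignment has x5 = True.

True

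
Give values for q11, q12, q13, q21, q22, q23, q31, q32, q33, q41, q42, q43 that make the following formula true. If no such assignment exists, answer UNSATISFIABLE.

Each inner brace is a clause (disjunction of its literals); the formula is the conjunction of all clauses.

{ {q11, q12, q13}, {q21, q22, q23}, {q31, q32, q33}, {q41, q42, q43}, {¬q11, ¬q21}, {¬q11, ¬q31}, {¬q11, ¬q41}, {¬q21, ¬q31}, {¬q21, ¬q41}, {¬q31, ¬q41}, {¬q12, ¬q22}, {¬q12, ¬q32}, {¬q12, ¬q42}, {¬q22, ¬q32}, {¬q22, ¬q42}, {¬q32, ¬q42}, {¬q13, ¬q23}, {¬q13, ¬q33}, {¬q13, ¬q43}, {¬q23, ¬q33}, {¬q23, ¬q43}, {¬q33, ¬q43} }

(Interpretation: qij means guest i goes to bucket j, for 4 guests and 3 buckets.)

Case q11 = False:
Case q12 = True:
The clause (¬q22) is unit, so q22 = False.
The clause (¬q32) is unit, so q32 = False.
The clause (¬q42) is unit, so q42 = False.
Case q21 = True:
The clause (¬q31) is unit, so q31 = False.
The clause (q33) is unit, so q33 = True.
The clause (¬q41) is unit, so q41 = False.
The clause (q43) is unit, so q43 = True.
But (¬q43) is also a unit clause — contradiction.
Undo q21 and try q21 = False.
The clause (q23) is unit, so q23 = True.
The clause (¬q13) is unit, so q13 = False.
The clause (¬q33) is unit, so q33 = False.
The clause (q31) is unit, so q31 = True.
The clause (¬q41) is unit, so q41 = False.
The clause (q43) is unit, so q43 = True.
But (¬q43) is also a unit clause — contradiction.
Neither q21 = True nor q21 = False works.
Undo q12 and try q12 = False.
The clause (q13) is unit, so q13 = True.
The clause (¬q23) is unit, so q23 = False.
The clause (¬q33) is unit, so q33 = False.
The clause (¬q43) is unit, so q43 = False.
Case q21 = True:
The clause (¬q31) is unit, so q31 = False.
The clause (q32) is unit, so q32 = True.
The clause (¬q41) is unit, so q41 = False.
The clause (q42) is unit, so q42 = True.
But (¬q42) is also a unit clause — contradiction.
Undo q21 and try q21 = False.
The clause (q22) is unit, so q22 = True.
The clause (¬q32) is unit, so q32 = False.
The clause (q31) is unit, so q31 = True.
The clause (¬q41) is unit, so q41 = False.
The clause (q42) is unit, so q42 = True.
But (¬q42) is also a unit clause — contradiction.
Neither q21 = True nor q21 = False works.
Neither q12 = True nor q12 = False works.
Undo q11 and try q11 = True.
The clause (¬q21) is unit, so q21 = False.
The clause (¬q31) is unit, so q31 = False.
The clause (¬q41) is unit, so q41 = False.
Case q22 = True:
The clause (¬q12) is unit, so q12 = False.
The clause (¬q32) is unit, so q32 = False.
The clause (q33) is unit, so q33 = True.
The clause (¬q42) is unit, so q42 = False.
The clause (q43) is unit, so q43 = True.
But (¬q43) is also a unit clause — contradiction.
Undo q22 and try q22 = False.
The clause (q23) is unit, so q23 = True.
The clause (¬q13) is unit, so q13 = False.
The clause (¬q33) is unit, so q33 = False.
The clause (q32) is unit, so q32 = True.
The clause (¬q12) is unit, so q12 = False.
The clause (¬q42) is unit, so q42 = False.
The clause (q43) is unit, so q43 = True.
But (¬q43) is also a unit clause — contradiction.
Neither q22 = True nor q22 = False works.
Neither q11 = True nor q11 = False works.

UNSATISFIABLE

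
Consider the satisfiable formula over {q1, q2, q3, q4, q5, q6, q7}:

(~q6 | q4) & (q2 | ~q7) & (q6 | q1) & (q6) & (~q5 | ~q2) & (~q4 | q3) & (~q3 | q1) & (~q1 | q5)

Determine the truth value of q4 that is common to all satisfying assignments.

True

Suppose q4 = 0.
Unit clause (~q6) forces q6 = 0.
But (q6) is also a unit clause — contradiction.
So every satisfying assignment has q4 = True.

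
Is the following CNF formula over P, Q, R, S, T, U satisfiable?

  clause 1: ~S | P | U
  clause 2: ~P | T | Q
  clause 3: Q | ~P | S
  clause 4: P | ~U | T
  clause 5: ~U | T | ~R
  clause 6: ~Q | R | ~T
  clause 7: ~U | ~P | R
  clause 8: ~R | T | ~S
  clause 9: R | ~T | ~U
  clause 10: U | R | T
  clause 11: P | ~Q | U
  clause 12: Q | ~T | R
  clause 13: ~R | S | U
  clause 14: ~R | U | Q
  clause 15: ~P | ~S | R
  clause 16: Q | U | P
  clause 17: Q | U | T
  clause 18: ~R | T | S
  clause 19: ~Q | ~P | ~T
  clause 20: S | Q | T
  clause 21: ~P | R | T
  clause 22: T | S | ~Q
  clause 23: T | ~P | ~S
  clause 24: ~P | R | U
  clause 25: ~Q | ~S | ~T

Suppose S = 0.
Suppose Q = 1.
From the singleton clause (T), T = 1.
From the singleton clause (R), R = 1.
From the singleton clause (U), U = 1.
From the singleton clause (~P), P = 0.
All clauses are satisfied.
A satisfying assignment: P: 0, Q: 1, R: 1, S: 0, T: 1, U: 1.

Yes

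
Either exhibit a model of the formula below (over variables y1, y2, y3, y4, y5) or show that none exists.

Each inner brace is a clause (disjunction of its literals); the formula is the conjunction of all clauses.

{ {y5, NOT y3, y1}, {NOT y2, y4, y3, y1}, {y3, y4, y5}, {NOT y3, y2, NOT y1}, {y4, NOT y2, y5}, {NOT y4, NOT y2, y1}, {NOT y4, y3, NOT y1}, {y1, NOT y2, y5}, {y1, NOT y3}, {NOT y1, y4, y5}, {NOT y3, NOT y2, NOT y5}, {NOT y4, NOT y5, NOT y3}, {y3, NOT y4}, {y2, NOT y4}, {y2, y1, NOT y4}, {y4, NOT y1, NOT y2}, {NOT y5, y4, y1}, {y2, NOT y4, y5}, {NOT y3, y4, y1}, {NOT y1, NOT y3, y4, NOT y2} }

y1: true,  y2: false,  y3: false,  y4: false,  y5: true

Branch on y1: set y1 = true.
Branch on y3: set y3 = false.
(NOT y4) alone gives y4 = false.
(y5) alone gives y5 = true.
(NOT y2) alone gives y2 = false.
Every clause now holds.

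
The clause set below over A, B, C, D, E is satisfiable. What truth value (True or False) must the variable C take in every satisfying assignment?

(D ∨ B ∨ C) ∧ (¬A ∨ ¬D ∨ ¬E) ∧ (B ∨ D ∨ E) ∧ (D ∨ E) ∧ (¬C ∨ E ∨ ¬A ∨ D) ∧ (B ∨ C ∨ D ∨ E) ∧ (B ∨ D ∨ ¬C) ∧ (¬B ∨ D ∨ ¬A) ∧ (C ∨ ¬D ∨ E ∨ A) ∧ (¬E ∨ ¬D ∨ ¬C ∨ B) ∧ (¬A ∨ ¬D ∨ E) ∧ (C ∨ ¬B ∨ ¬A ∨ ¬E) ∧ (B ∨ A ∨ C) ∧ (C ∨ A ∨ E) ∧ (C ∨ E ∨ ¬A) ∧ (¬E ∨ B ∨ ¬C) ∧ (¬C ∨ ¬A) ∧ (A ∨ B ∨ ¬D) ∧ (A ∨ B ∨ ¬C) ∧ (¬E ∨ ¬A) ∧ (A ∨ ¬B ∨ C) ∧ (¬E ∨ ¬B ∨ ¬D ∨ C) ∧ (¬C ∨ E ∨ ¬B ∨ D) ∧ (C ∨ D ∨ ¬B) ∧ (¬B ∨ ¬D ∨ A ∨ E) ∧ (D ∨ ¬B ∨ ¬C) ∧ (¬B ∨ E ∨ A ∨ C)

Suppose C = False.
Try D = True.
Try A = False.
From the singleton clause (E), E = True.
From the singleton clause (B), B = True.
That conflicts with the unit clause (¬B).
Backtrack on A: now try A = True.
From the singleton clause (¬E), E = False.
That conflicts with the unit clause (E).
Neither A = True nor A = False works.
Backtrack on D: now try D = False.
From the singleton clause (B), B = True.
That conflicts with the unit clause (¬B).
Neither D = True nor D = False works.
So every satisfying assignment has C = True.

True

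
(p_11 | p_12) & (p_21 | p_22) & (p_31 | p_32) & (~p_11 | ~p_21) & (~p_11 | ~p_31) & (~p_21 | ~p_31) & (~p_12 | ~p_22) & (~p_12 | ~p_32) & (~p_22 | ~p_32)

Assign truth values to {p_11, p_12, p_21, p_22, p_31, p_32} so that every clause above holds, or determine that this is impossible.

UNSATISFIABLE

Try p_11 = 1.
Unit clause (~p_21) forces p_21 = 0.
Unit clause (p_22) forces p_22 = 1.
Unit clause (~p_31) forces p_31 = 0.
Unit clause (p_32) forces p_32 = 1.
But (~p_32) is also a unit clause — contradiction.
Backtrack on p_11: now try p_11 = 0.
Unit clause (p_12) forces p_12 = 1.
Unit clause (~p_22) forces p_22 = 0.
Unit clause (p_21) forces p_21 = 1.
Unit clause (~p_31) forces p_31 = 0.
Unit clause (p_32) forces p_32 = 1.
But (~p_32) is also a unit clause — contradiction.
Both values of p_11 lead to a conflict.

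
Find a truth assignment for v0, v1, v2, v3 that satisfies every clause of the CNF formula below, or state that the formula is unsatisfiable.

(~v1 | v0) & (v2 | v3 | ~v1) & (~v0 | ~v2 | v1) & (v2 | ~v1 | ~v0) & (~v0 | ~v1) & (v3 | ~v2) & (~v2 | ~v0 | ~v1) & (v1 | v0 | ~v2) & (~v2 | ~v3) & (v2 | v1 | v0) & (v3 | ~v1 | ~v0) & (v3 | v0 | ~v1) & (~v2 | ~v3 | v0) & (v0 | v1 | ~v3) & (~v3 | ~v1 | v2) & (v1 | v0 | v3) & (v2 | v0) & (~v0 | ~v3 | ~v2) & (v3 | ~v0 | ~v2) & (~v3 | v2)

v0=1, v1=0, v2=0, v3=0

Try v1 = 0.
Try v0 = 1.
Unit clause (~v2) forces v2 = 0.
Unit clause (~v3) forces v3 = 0.
This assignment satisfies each clause.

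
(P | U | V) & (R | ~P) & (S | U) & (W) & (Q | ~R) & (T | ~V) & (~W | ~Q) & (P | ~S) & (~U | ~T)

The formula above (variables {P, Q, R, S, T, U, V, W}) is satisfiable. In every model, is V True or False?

False

Suppose V = 1.
Unit clause (W) forces W = 1.
Unit clause (T) forces T = 1.
Unit clause (~Q) forces Q = 0.
Unit clause (~R) forces R = 0.
Unit clause (~P) forces P = 0.
Unit clause (~S) forces S = 0.
Unit clause (U) forces U = 1.
Now (~U) is unsatisfied and unit — conflict.
So every satisfying assignment has V = False.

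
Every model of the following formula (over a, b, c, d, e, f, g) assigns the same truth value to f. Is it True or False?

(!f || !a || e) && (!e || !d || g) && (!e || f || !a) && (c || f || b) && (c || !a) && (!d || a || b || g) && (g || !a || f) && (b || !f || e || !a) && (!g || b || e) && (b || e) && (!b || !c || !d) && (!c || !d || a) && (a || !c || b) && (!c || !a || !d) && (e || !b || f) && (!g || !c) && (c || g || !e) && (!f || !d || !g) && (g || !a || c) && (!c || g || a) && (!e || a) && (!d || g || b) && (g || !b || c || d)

True

Suppose f = false.
Try e = false.
(b) alone gives b = true.
But (!b) is also a unit clause — contradiction.
That branch fails; take e = true instead.
(!a) alone gives a = false.
But (a) is also a unit clause — contradiction.
Both values of e lead to a conflict.
So every satisfying assignment has f = True.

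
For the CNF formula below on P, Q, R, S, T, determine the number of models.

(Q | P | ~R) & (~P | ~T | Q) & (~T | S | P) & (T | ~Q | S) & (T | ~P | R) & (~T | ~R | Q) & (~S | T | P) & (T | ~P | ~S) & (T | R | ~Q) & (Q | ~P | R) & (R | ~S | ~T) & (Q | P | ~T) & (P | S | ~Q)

There are 2^5 = 32 truth assignments over (P, Q, R, S, T).
Split on R. With R = 1, the clauses containing R are satisfied and ~R drops from the rest; 4 of the 2^4 = 16 assignments to the other variables satisfy what remains.
With R = 0, by the same count on the reduced clause set, 2 assignments work.
(One model: P=F, Q=F, R=F, S=F, T=F.)
Total: 4 + 2 = 6.

6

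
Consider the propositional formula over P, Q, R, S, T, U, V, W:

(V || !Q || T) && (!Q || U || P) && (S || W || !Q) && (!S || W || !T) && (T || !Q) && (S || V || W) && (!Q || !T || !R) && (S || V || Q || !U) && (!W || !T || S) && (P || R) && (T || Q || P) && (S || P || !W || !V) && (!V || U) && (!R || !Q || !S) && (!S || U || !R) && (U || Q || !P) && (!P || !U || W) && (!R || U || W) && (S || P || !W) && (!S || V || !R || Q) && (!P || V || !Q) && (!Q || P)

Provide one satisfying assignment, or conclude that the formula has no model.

Branch on T: set T = true.
Branch on S: set S = true.
(W) alone gives W = true.
Branch on Q: set Q = false.
Branch on P: set P = true.
(U) alone gives U = true.
Branch on V: set V = true.
No clause remains; R is free.

P=true, Q=false, R=true, S=true, T=true, U=true, V=true, W=true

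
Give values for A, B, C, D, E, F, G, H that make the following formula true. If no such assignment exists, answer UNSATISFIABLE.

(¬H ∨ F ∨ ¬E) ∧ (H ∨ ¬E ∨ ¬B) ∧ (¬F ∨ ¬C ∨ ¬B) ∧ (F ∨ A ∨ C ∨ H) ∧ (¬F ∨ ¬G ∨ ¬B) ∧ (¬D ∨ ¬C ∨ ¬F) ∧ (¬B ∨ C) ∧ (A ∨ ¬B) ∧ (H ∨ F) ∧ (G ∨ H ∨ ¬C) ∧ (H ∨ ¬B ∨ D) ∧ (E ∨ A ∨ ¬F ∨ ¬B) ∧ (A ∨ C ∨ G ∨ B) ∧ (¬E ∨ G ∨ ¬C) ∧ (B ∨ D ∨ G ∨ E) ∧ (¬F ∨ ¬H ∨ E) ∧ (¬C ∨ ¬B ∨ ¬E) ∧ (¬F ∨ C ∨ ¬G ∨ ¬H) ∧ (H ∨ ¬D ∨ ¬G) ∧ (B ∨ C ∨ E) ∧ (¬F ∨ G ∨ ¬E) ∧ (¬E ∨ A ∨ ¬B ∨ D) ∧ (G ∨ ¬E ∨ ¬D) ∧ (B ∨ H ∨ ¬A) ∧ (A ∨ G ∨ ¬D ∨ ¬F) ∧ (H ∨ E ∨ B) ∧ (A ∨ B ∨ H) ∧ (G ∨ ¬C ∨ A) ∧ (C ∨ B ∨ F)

A: True, B: False, C: True, D: True, E: False, F: False, G: True, H: True

Case B = False:
Case H = True:
Case F = False:
The clause (¬E) is unit, so E = False.
The clause (C) is unit, so C = True.
Case D = True:
Case G = True:
No clause remains; A is free.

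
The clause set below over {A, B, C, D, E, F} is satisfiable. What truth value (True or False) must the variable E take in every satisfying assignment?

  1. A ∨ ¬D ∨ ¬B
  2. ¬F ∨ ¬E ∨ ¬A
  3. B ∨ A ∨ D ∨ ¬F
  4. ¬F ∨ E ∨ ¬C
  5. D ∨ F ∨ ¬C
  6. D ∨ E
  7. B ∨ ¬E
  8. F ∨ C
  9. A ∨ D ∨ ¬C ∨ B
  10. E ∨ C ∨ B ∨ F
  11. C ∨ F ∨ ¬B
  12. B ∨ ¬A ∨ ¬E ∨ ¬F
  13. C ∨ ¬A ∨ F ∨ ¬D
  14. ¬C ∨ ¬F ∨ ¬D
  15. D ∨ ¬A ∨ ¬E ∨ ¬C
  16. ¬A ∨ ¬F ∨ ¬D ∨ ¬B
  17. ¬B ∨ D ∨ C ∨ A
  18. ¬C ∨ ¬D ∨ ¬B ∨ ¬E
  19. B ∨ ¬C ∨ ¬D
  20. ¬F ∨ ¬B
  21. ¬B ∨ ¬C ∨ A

Suppose E = True.
The clause (B) is unit, so B = True.
The clause (¬F) is unit, so F = False.
The clause (C) is unit, so C = True.
The clause (D) is unit, so D = True.
That conflicts with the unit clause (¬D).
So every satisfying assignment has E = False.

False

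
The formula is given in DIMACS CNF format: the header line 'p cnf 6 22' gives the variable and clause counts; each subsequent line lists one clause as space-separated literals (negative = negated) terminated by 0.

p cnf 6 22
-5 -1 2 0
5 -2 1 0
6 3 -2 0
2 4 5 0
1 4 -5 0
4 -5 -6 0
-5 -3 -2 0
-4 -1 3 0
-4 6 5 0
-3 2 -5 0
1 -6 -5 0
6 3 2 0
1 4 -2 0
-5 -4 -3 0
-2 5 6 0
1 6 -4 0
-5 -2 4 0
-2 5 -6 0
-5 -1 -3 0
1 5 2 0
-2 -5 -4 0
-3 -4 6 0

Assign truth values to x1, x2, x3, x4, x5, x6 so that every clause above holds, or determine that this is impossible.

x1 ↦ True, x2 ↦ False, x3 ↦ True, x4 ↦ True, x5 ↦ False, x6 ↦ True

Case x5 = False:
Case x2 = False:
(x4) alone gives x4 = True.
(x6) alone gives x6 = True.
(x1) alone gives x1 = True.
(x3) alone gives x3 = True.
Every clause now holds.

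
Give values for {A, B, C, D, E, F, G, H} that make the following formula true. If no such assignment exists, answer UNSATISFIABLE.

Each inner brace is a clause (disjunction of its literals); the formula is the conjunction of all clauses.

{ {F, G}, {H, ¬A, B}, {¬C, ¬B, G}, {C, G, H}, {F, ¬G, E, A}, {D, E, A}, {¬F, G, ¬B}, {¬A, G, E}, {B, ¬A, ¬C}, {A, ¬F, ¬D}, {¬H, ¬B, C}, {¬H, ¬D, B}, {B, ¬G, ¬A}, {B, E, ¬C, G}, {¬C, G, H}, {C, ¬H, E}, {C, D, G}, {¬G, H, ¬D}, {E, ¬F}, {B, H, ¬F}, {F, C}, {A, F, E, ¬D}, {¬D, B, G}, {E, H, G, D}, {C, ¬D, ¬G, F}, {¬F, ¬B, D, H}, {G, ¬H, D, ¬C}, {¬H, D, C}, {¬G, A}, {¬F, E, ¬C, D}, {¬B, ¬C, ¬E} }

Suppose F = False.
From the singleton clause (G), G = True.
From the singleton clause (C), C = True.
From the singleton clause (A), A = True.
From the singleton clause (B), B = True.
From the singleton clause (¬E), E = False.
Suppose H = True.
Every clause is now satisfied; D is unconstrained.

A=True; B=True; C=True; D=False; E=False; F=False; G=True; H=True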